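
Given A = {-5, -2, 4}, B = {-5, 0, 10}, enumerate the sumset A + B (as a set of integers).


A + B = {a + b : a ∈ A, b ∈ B}.
Enumerate all |A|·|B| = 3·3 = 9 pairs (a, b) and collect distinct sums.
a = -5: -5+-5=-10, -5+0=-5, -5+10=5
a = -2: -2+-5=-7, -2+0=-2, -2+10=8
a = 4: 4+-5=-1, 4+0=4, 4+10=14
Collecting distinct sums: A + B = {-10, -7, -5, -2, -1, 4, 5, 8, 14}
|A + B| = 9

A + B = {-10, -7, -5, -2, -1, 4, 5, 8, 14}


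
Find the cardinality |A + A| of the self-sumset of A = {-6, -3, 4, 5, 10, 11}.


A + A = {a + a' : a, a' ∈ A}; |A| = 6.
General bounds: 2|A| - 1 ≤ |A + A| ≤ |A|(|A|+1)/2, i.e. 11 ≤ |A + A| ≤ 21.
Lower bound 2|A|-1 is attained iff A is an arithmetic progression.
Enumerate sums a + a' for a ≤ a' (symmetric, so this suffices):
a = -6: -6+-6=-12, -6+-3=-9, -6+4=-2, -6+5=-1, -6+10=4, -6+11=5
a = -3: -3+-3=-6, -3+4=1, -3+5=2, -3+10=7, -3+11=8
a = 4: 4+4=8, 4+5=9, 4+10=14, 4+11=15
a = 5: 5+5=10, 5+10=15, 5+11=16
a = 10: 10+10=20, 10+11=21
a = 11: 11+11=22
Distinct sums: {-12, -9, -6, -2, -1, 1, 2, 4, 5, 7, 8, 9, 10, 14, 15, 16, 20, 21, 22}
|A + A| = 19

|A + A| = 19


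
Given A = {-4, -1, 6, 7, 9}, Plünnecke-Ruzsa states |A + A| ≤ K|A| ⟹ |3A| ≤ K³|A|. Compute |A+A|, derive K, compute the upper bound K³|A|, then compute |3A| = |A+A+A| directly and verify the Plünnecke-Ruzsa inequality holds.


|A| = 5.
Step 1: Compute A + A by enumerating all 25 pairs.
A + A = {-8, -5, -2, 2, 3, 5, 6, 8, 12, 13, 14, 15, 16, 18}, so |A + A| = 14.
Step 2: Doubling constant K = |A + A|/|A| = 14/5 = 14/5 ≈ 2.8000.
Step 3: Plünnecke-Ruzsa gives |3A| ≤ K³·|A| = (2.8000)³ · 5 ≈ 109.7600.
Step 4: Compute 3A = A + A + A directly by enumerating all triples (a,b,c) ∈ A³; |3A| = 29.
Step 5: Check 29 ≤ 109.7600? Yes ✓.

K = 14/5, Plünnecke-Ruzsa bound K³|A| ≈ 109.7600, |3A| = 29, inequality holds.


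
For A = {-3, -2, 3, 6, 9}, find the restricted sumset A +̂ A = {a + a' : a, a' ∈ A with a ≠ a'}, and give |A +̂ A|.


Restricted sumset: A +̂ A = {a + a' : a ∈ A, a' ∈ A, a ≠ a'}.
Equivalently, take A + A and drop any sum 2a that is achievable ONLY as a + a for a ∈ A (i.e. sums representable only with equal summands).
Enumerate pairs (a, a') with a < a' (symmetric, so each unordered pair gives one sum; this covers all a ≠ a'):
  -3 + -2 = -5
  -3 + 3 = 0
  -3 + 6 = 3
  -3 + 9 = 6
  -2 + 3 = 1
  -2 + 6 = 4
  -2 + 9 = 7
  3 + 6 = 9
  3 + 9 = 12
  6 + 9 = 15
Collected distinct sums: {-5, 0, 1, 3, 4, 6, 7, 9, 12, 15}
|A +̂ A| = 10
(Reference bound: |A +̂ A| ≥ 2|A| - 3 for |A| ≥ 2, with |A| = 5 giving ≥ 7.)

|A +̂ A| = 10


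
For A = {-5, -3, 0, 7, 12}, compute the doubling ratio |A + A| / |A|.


|A| = 5.
Compute A + A by enumerating all 25 pairs.
A + A = {-10, -8, -6, -5, -3, 0, 2, 4, 7, 9, 12, 14, 19, 24}, so |A + A| = 14.
K = |A + A| / |A| = 14/5 (already in lowest terms) ≈ 2.8000.
Reference: AP of size 5 gives K = 9/5 ≈ 1.8000; a fully generic set of size 5 gives K ≈ 3.0000.

|A| = 5, |A + A| = 14, K = 14/5.


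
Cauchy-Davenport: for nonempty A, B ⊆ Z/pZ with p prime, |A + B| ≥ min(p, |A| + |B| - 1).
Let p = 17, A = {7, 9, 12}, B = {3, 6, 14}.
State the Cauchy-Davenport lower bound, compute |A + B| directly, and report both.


Cauchy-Davenport: |A + B| ≥ min(p, |A| + |B| - 1) for A, B nonempty in Z/pZ.
|A| = 3, |B| = 3, p = 17.
CD lower bound = min(17, 3 + 3 - 1) = min(17, 5) = 5.
Compute A + B mod 17 directly:
a = 7: 7+3=10, 7+6=13, 7+14=4
a = 9: 9+3=12, 9+6=15, 9+14=6
a = 12: 12+3=15, 12+6=1, 12+14=9
A + B = {1, 4, 6, 9, 10, 12, 13, 15}, so |A + B| = 8.
Verify: 8 ≥ 5? Yes ✓.

CD lower bound = 5, actual |A + B| = 8.


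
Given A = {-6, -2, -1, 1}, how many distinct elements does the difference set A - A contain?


A - A = {a - a' : a, a' ∈ A}; |A| = 4.
Bounds: 2|A|-1 ≤ |A - A| ≤ |A|² - |A| + 1, i.e. 7 ≤ |A - A| ≤ 13.
Note: 0 ∈ A - A always (from a - a). The set is symmetric: if d ∈ A - A then -d ∈ A - A.
Enumerate nonzero differences d = a - a' with a > a' (then include -d):
Positive differences: {1, 2, 3, 4, 5, 7}
Full difference set: {0} ∪ (positive diffs) ∪ (negative diffs).
|A - A| = 1 + 2·6 = 13 (matches direct enumeration: 13).

|A - A| = 13


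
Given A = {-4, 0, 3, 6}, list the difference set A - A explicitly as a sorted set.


A - A = {a - a' : a, a' ∈ A}.
Compute a - a' for each ordered pair (a, a'):
a = -4: -4--4=0, -4-0=-4, -4-3=-7, -4-6=-10
a = 0: 0--4=4, 0-0=0, 0-3=-3, 0-6=-6
a = 3: 3--4=7, 3-0=3, 3-3=0, 3-6=-3
a = 6: 6--4=10, 6-0=6, 6-3=3, 6-6=0
Collecting distinct values (and noting 0 appears from a-a):
A - A = {-10, -7, -6, -4, -3, 0, 3, 4, 6, 7, 10}
|A - A| = 11

A - A = {-10, -7, -6, -4, -3, 0, 3, 4, 6, 7, 10}


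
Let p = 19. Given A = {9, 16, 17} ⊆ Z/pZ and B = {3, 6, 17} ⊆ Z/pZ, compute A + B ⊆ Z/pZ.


Work in Z/19Z: reduce every sum a + b modulo 19.
Enumerate all 9 pairs:
a = 9: 9+3=12, 9+6=15, 9+17=7
a = 16: 16+3=0, 16+6=3, 16+17=14
a = 17: 17+3=1, 17+6=4, 17+17=15
Distinct residues collected: {0, 1, 3, 4, 7, 12, 14, 15}
|A + B| = 8 (out of 19 total residues).

A + B = {0, 1, 3, 4, 7, 12, 14, 15}


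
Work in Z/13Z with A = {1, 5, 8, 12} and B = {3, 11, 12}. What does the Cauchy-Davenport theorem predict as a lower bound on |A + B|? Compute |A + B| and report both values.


Cauchy-Davenport: |A + B| ≥ min(p, |A| + |B| - 1) for A, B nonempty in Z/pZ.
|A| = 4, |B| = 3, p = 13.
CD lower bound = min(13, 4 + 3 - 1) = min(13, 6) = 6.
Compute A + B mod 13 directly:
a = 1: 1+3=4, 1+11=12, 1+12=0
a = 5: 5+3=8, 5+11=3, 5+12=4
a = 8: 8+3=11, 8+11=6, 8+12=7
a = 12: 12+3=2, 12+11=10, 12+12=11
A + B = {0, 2, 3, 4, 6, 7, 8, 10, 11, 12}, so |A + B| = 10.
Verify: 10 ≥ 6? Yes ✓.

CD lower bound = 6, actual |A + B| = 10.


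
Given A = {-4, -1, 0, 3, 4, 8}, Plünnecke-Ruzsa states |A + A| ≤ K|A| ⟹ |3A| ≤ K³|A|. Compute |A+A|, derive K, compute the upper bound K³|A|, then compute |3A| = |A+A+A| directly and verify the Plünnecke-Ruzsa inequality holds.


|A| = 6.
Step 1: Compute A + A by enumerating all 36 pairs.
A + A = {-8, -5, -4, -2, -1, 0, 2, 3, 4, 6, 7, 8, 11, 12, 16}, so |A + A| = 15.
Step 2: Doubling constant K = |A + A|/|A| = 15/6 = 15/6 ≈ 2.5000.
Step 3: Plünnecke-Ruzsa gives |3A| ≤ K³·|A| = (2.5000)³ · 6 ≈ 93.7500.
Step 4: Compute 3A = A + A + A directly by enumerating all triples (a,b,c) ∈ A³; |3A| = 28.
Step 5: Check 28 ≤ 93.7500? Yes ✓.

K = 15/6, Plünnecke-Ruzsa bound K³|A| ≈ 93.7500, |3A| = 28, inequality holds.


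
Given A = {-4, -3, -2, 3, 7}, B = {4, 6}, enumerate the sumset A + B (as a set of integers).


A + B = {a + b : a ∈ A, b ∈ B}.
Enumerate all |A|·|B| = 5·2 = 10 pairs (a, b) and collect distinct sums.
a = -4: -4+4=0, -4+6=2
a = -3: -3+4=1, -3+6=3
a = -2: -2+4=2, -2+6=4
a = 3: 3+4=7, 3+6=9
a = 7: 7+4=11, 7+6=13
Collecting distinct sums: A + B = {0, 1, 2, 3, 4, 7, 9, 11, 13}
|A + B| = 9

A + B = {0, 1, 2, 3, 4, 7, 9, 11, 13}


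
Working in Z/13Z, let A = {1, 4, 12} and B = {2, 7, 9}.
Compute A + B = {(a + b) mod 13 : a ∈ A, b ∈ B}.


Work in Z/13Z: reduce every sum a + b modulo 13.
Enumerate all 9 pairs:
a = 1: 1+2=3, 1+7=8, 1+9=10
a = 4: 4+2=6, 4+7=11, 4+9=0
a = 12: 12+2=1, 12+7=6, 12+9=8
Distinct residues collected: {0, 1, 3, 6, 8, 10, 11}
|A + B| = 7 (out of 13 total residues).

A + B = {0, 1, 3, 6, 8, 10, 11}


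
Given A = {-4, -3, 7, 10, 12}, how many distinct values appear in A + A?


A + A = {a + a' : a, a' ∈ A}; |A| = 5.
General bounds: 2|A| - 1 ≤ |A + A| ≤ |A|(|A|+1)/2, i.e. 9 ≤ |A + A| ≤ 15.
Lower bound 2|A|-1 is attained iff A is an arithmetic progression.
Enumerate sums a + a' for a ≤ a' (symmetric, so this suffices):
a = -4: -4+-4=-8, -4+-3=-7, -4+7=3, -4+10=6, -4+12=8
a = -3: -3+-3=-6, -3+7=4, -3+10=7, -3+12=9
a = 7: 7+7=14, 7+10=17, 7+12=19
a = 10: 10+10=20, 10+12=22
a = 12: 12+12=24
Distinct sums: {-8, -7, -6, 3, 4, 6, 7, 8, 9, 14, 17, 19, 20, 22, 24}
|A + A| = 15

|A + A| = 15


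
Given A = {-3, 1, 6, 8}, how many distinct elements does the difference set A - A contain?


A - A = {a - a' : a, a' ∈ A}; |A| = 4.
Bounds: 2|A|-1 ≤ |A - A| ≤ |A|² - |A| + 1, i.e. 7 ≤ |A - A| ≤ 13.
Note: 0 ∈ A - A always (from a - a). The set is symmetric: if d ∈ A - A then -d ∈ A - A.
Enumerate nonzero differences d = a - a' with a > a' (then include -d):
Positive differences: {2, 4, 5, 7, 9, 11}
Full difference set: {0} ∪ (positive diffs) ∪ (negative diffs).
|A - A| = 1 + 2·6 = 13 (matches direct enumeration: 13).

|A - A| = 13


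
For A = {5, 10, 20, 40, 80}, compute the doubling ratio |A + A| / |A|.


|A| = 5.
Compute A + A by enumerating all 25 pairs.
A + A = {10, 15, 20, 25, 30, 40, 45, 50, 60, 80, 85, 90, 100, 120, 160}, so |A + A| = 15.
K = |A + A| / |A| = 15/5 = 3/1 ≈ 3.0000.
Reference: AP of size 5 gives K = 9/5 ≈ 1.8000; a fully generic set of size 5 gives K ≈ 3.0000.

|A| = 5, |A + A| = 15, K = 15/5 = 3/1.


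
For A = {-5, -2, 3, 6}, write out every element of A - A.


A - A = {a - a' : a, a' ∈ A}.
Compute a - a' for each ordered pair (a, a'):
a = -5: -5--5=0, -5--2=-3, -5-3=-8, -5-6=-11
a = -2: -2--5=3, -2--2=0, -2-3=-5, -2-6=-8
a = 3: 3--5=8, 3--2=5, 3-3=0, 3-6=-3
a = 6: 6--5=11, 6--2=8, 6-3=3, 6-6=0
Collecting distinct values (and noting 0 appears from a-a):
A - A = {-11, -8, -5, -3, 0, 3, 5, 8, 11}
|A - A| = 9

A - A = {-11, -8, -5, -3, 0, 3, 5, 8, 11}


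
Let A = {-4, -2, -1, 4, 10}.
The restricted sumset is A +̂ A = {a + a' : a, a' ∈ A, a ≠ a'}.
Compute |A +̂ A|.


Restricted sumset: A +̂ A = {a + a' : a ∈ A, a' ∈ A, a ≠ a'}.
Equivalently, take A + A and drop any sum 2a that is achievable ONLY as a + a for a ∈ A (i.e. sums representable only with equal summands).
Enumerate pairs (a, a') with a < a' (symmetric, so each unordered pair gives one sum; this covers all a ≠ a'):
  -4 + -2 = -6
  -4 + -1 = -5
  -4 + 4 = 0
  -4 + 10 = 6
  -2 + -1 = -3
  -2 + 4 = 2
  -2 + 10 = 8
  -1 + 4 = 3
  -1 + 10 = 9
  4 + 10 = 14
Collected distinct sums: {-6, -5, -3, 0, 2, 3, 6, 8, 9, 14}
|A +̂ A| = 10
(Reference bound: |A +̂ A| ≥ 2|A| - 3 for |A| ≥ 2, with |A| = 5 giving ≥ 7.)

|A +̂ A| = 10


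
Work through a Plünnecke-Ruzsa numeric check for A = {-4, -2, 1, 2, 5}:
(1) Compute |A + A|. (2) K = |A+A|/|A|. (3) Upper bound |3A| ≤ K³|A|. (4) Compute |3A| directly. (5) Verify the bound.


|A| = 5.
Step 1: Compute A + A by enumerating all 25 pairs.
A + A = {-8, -6, -4, -3, -2, -1, 0, 1, 2, 3, 4, 6, 7, 10}, so |A + A| = 14.
Step 2: Doubling constant K = |A + A|/|A| = 14/5 = 14/5 ≈ 2.8000.
Step 3: Plünnecke-Ruzsa gives |3A| ≤ K³·|A| = (2.8000)³ · 5 ≈ 109.7600.
Step 4: Compute 3A = A + A + A directly by enumerating all triples (a,b,c) ∈ A³; |3A| = 23.
Step 5: Check 23 ≤ 109.7600? Yes ✓.

K = 14/5, Plünnecke-Ruzsa bound K³|A| ≈ 109.7600, |3A| = 23, inequality holds.


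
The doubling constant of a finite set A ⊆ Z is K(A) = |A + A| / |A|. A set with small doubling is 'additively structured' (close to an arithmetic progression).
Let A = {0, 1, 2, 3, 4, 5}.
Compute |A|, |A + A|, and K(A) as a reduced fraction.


|A| = 6.
Compute A + A by enumerating all 36 pairs.
A + A = {0, 1, 2, 3, 4, 5, 6, 7, 8, 9, 10}, so |A + A| = 11.
K = |A + A| / |A| = 11/6 (already in lowest terms) ≈ 1.8333.
Reference: AP of size 6 gives K = 11/6 ≈ 1.8333; a fully generic set of size 6 gives K ≈ 3.5000.

|A| = 6, |A + A| = 11, K = 11/6.


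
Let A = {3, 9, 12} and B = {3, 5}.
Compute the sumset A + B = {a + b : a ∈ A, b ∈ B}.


A + B = {a + b : a ∈ A, b ∈ B}.
Enumerate all |A|·|B| = 3·2 = 6 pairs (a, b) and collect distinct sums.
a = 3: 3+3=6, 3+5=8
a = 9: 9+3=12, 9+5=14
a = 12: 12+3=15, 12+5=17
Collecting distinct sums: A + B = {6, 8, 12, 14, 15, 17}
|A + B| = 6

A + B = {6, 8, 12, 14, 15, 17}


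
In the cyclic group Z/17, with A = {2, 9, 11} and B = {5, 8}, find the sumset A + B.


Work in Z/17Z: reduce every sum a + b modulo 17.
Enumerate all 6 pairs:
a = 2: 2+5=7, 2+8=10
a = 9: 9+5=14, 9+8=0
a = 11: 11+5=16, 11+8=2
Distinct residues collected: {0, 2, 7, 10, 14, 16}
|A + B| = 6 (out of 17 total residues).

A + B = {0, 2, 7, 10, 14, 16}


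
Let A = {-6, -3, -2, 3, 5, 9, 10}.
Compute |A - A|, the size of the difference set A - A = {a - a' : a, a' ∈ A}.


A - A = {a - a' : a, a' ∈ A}; |A| = 7.
Bounds: 2|A|-1 ≤ |A - A| ≤ |A|² - |A| + 1, i.e. 13 ≤ |A - A| ≤ 43.
Note: 0 ∈ A - A always (from a - a). The set is symmetric: if d ∈ A - A then -d ∈ A - A.
Enumerate nonzero differences d = a - a' with a > a' (then include -d):
Positive differences: {1, 2, 3, 4, 5, 6, 7, 8, 9, 11, 12, 13, 15, 16}
Full difference set: {0} ∪ (positive diffs) ∪ (negative diffs).
|A - A| = 1 + 2·14 = 29 (matches direct enumeration: 29).

|A - A| = 29


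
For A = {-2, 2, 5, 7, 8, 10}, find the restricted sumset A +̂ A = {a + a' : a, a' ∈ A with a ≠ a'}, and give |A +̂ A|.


Restricted sumset: A +̂ A = {a + a' : a ∈ A, a' ∈ A, a ≠ a'}.
Equivalently, take A + A and drop any sum 2a that is achievable ONLY as a + a for a ∈ A (i.e. sums representable only with equal summands).
Enumerate pairs (a, a') with a < a' (symmetric, so each unordered pair gives one sum; this covers all a ≠ a'):
  -2 + 2 = 0
  -2 + 5 = 3
  -2 + 7 = 5
  -2 + 8 = 6
  -2 + 10 = 8
  2 + 5 = 7
  2 + 7 = 9
  2 + 8 = 10
  2 + 10 = 12
  5 + 7 = 12
  5 + 8 = 13
  5 + 10 = 15
  7 + 8 = 15
  7 + 10 = 17
  8 + 10 = 18
Collected distinct sums: {0, 3, 5, 6, 7, 8, 9, 10, 12, 13, 15, 17, 18}
|A +̂ A| = 13
(Reference bound: |A +̂ A| ≥ 2|A| - 3 for |A| ≥ 2, with |A| = 6 giving ≥ 9.)

|A +̂ A| = 13


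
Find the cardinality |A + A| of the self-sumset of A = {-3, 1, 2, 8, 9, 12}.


A + A = {a + a' : a, a' ∈ A}; |A| = 6.
General bounds: 2|A| - 1 ≤ |A + A| ≤ |A|(|A|+1)/2, i.e. 11 ≤ |A + A| ≤ 21.
Lower bound 2|A|-1 is attained iff A is an arithmetic progression.
Enumerate sums a + a' for a ≤ a' (symmetric, so this suffices):
a = -3: -3+-3=-6, -3+1=-2, -3+2=-1, -3+8=5, -3+9=6, -3+12=9
a = 1: 1+1=2, 1+2=3, 1+8=9, 1+9=10, 1+12=13
a = 2: 2+2=4, 2+8=10, 2+9=11, 2+12=14
a = 8: 8+8=16, 8+9=17, 8+12=20
a = 9: 9+9=18, 9+12=21
a = 12: 12+12=24
Distinct sums: {-6, -2, -1, 2, 3, 4, 5, 6, 9, 10, 11, 13, 14, 16, 17, 18, 20, 21, 24}
|A + A| = 19

|A + A| = 19


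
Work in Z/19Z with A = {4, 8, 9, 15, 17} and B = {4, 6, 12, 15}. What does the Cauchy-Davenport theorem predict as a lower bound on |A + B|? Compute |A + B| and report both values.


Cauchy-Davenport: |A + B| ≥ min(p, |A| + |B| - 1) for A, B nonempty in Z/pZ.
|A| = 5, |B| = 4, p = 19.
CD lower bound = min(19, 5 + 4 - 1) = min(19, 8) = 8.
Compute A + B mod 19 directly:
a = 4: 4+4=8, 4+6=10, 4+12=16, 4+15=0
a = 8: 8+4=12, 8+6=14, 8+12=1, 8+15=4
a = 9: 9+4=13, 9+6=15, 9+12=2, 9+15=5
a = 15: 15+4=0, 15+6=2, 15+12=8, 15+15=11
a = 17: 17+4=2, 17+6=4, 17+12=10, 17+15=13
A + B = {0, 1, 2, 4, 5, 8, 10, 11, 12, 13, 14, 15, 16}, so |A + B| = 13.
Verify: 13 ≥ 8? Yes ✓.

CD lower bound = 8, actual |A + B| = 13.


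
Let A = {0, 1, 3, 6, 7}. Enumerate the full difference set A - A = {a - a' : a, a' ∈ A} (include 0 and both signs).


A - A = {a - a' : a, a' ∈ A}.
Compute a - a' for each ordered pair (a, a'):
a = 0: 0-0=0, 0-1=-1, 0-3=-3, 0-6=-6, 0-7=-7
a = 1: 1-0=1, 1-1=0, 1-3=-2, 1-6=-5, 1-7=-6
a = 3: 3-0=3, 3-1=2, 3-3=0, 3-6=-3, 3-7=-4
a = 6: 6-0=6, 6-1=5, 6-3=3, 6-6=0, 6-7=-1
a = 7: 7-0=7, 7-1=6, 7-3=4, 7-6=1, 7-7=0
Collecting distinct values (and noting 0 appears from a-a):
A - A = {-7, -6, -5, -4, -3, -2, -1, 0, 1, 2, 3, 4, 5, 6, 7}
|A - A| = 15

A - A = {-7, -6, -5, -4, -3, -2, -1, 0, 1, 2, 3, 4, 5, 6, 7}


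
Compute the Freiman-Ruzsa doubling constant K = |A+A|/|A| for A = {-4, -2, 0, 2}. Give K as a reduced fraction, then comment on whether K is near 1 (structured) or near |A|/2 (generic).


|A| = 4.
Compute A + A by enumerating all 16 pairs.
A + A = {-8, -6, -4, -2, 0, 2, 4}, so |A + A| = 7.
K = |A + A| / |A| = 7/4 (already in lowest terms) ≈ 1.7500.
Reference: AP of size 4 gives K = 7/4 ≈ 1.7500; a fully generic set of size 4 gives K ≈ 2.5000.

|A| = 4, |A + A| = 7, K = 7/4.


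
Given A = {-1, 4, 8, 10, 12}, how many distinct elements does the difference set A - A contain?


A - A = {a - a' : a, a' ∈ A}; |A| = 5.
Bounds: 2|A|-1 ≤ |A - A| ≤ |A|² - |A| + 1, i.e. 9 ≤ |A - A| ≤ 21.
Note: 0 ∈ A - A always (from a - a). The set is symmetric: if d ∈ A - A then -d ∈ A - A.
Enumerate nonzero differences d = a - a' with a > a' (then include -d):
Positive differences: {2, 4, 5, 6, 8, 9, 11, 13}
Full difference set: {0} ∪ (positive diffs) ∪ (negative diffs).
|A - A| = 1 + 2·8 = 17 (matches direct enumeration: 17).

|A - A| = 17


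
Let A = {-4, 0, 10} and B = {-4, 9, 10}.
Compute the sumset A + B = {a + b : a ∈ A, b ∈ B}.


A + B = {a + b : a ∈ A, b ∈ B}.
Enumerate all |A|·|B| = 3·3 = 9 pairs (a, b) and collect distinct sums.
a = -4: -4+-4=-8, -4+9=5, -4+10=6
a = 0: 0+-4=-4, 0+9=9, 0+10=10
a = 10: 10+-4=6, 10+9=19, 10+10=20
Collecting distinct sums: A + B = {-8, -4, 5, 6, 9, 10, 19, 20}
|A + B| = 8

A + B = {-8, -4, 5, 6, 9, 10, 19, 20}


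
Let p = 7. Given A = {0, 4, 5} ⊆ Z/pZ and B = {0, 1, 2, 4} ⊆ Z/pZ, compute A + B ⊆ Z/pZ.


Work in Z/7Z: reduce every sum a + b modulo 7.
Enumerate all 12 pairs:
a = 0: 0+0=0, 0+1=1, 0+2=2, 0+4=4
a = 4: 4+0=4, 4+1=5, 4+2=6, 4+4=1
a = 5: 5+0=5, 5+1=6, 5+2=0, 5+4=2
Distinct residues collected: {0, 1, 2, 4, 5, 6}
|A + B| = 6 (out of 7 total residues).

A + B = {0, 1, 2, 4, 5, 6}


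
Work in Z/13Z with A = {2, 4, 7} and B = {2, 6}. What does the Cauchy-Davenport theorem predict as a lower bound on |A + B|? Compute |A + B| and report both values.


Cauchy-Davenport: |A + B| ≥ min(p, |A| + |B| - 1) for A, B nonempty in Z/pZ.
|A| = 3, |B| = 2, p = 13.
CD lower bound = min(13, 3 + 2 - 1) = min(13, 4) = 4.
Compute A + B mod 13 directly:
a = 2: 2+2=4, 2+6=8
a = 4: 4+2=6, 4+6=10
a = 7: 7+2=9, 7+6=0
A + B = {0, 4, 6, 8, 9, 10}, so |A + B| = 6.
Verify: 6 ≥ 4? Yes ✓.

CD lower bound = 4, actual |A + B| = 6.


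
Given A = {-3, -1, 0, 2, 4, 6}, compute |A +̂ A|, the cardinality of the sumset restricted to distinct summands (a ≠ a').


Restricted sumset: A +̂ A = {a + a' : a ∈ A, a' ∈ A, a ≠ a'}.
Equivalently, take A + A and drop any sum 2a that is achievable ONLY as a + a for a ∈ A (i.e. sums representable only with equal summands).
Enumerate pairs (a, a') with a < a' (symmetric, so each unordered pair gives one sum; this covers all a ≠ a'):
  -3 + -1 = -4
  -3 + 0 = -3
  -3 + 2 = -1
  -3 + 4 = 1
  -3 + 6 = 3
  -1 + 0 = -1
  -1 + 2 = 1
  -1 + 4 = 3
  -1 + 6 = 5
  0 + 2 = 2
  0 + 4 = 4
  0 + 6 = 6
  2 + 4 = 6
  2 + 6 = 8
  4 + 6 = 10
Collected distinct sums: {-4, -3, -1, 1, 2, 3, 4, 5, 6, 8, 10}
|A +̂ A| = 11
(Reference bound: |A +̂ A| ≥ 2|A| - 3 for |A| ≥ 2, with |A| = 6 giving ≥ 9.)

|A +̂ A| = 11


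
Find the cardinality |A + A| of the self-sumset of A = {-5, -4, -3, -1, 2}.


A + A = {a + a' : a, a' ∈ A}; |A| = 5.
General bounds: 2|A| - 1 ≤ |A + A| ≤ |A|(|A|+1)/2, i.e. 9 ≤ |A + A| ≤ 15.
Lower bound 2|A|-1 is attained iff A is an arithmetic progression.
Enumerate sums a + a' for a ≤ a' (symmetric, so this suffices):
a = -5: -5+-5=-10, -5+-4=-9, -5+-3=-8, -5+-1=-6, -5+2=-3
a = -4: -4+-4=-8, -4+-3=-7, -4+-1=-5, -4+2=-2
a = -3: -3+-3=-6, -3+-1=-4, -3+2=-1
a = -1: -1+-1=-2, -1+2=1
a = 2: 2+2=4
Distinct sums: {-10, -9, -8, -7, -6, -5, -4, -3, -2, -1, 1, 4}
|A + A| = 12

|A + A| = 12


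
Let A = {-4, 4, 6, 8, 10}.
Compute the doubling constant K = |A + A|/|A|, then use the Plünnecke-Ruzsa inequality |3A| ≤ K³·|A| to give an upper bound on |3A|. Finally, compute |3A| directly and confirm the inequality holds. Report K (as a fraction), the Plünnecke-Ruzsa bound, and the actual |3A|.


|A| = 5.
Step 1: Compute A + A by enumerating all 25 pairs.
A + A = {-8, 0, 2, 4, 6, 8, 10, 12, 14, 16, 18, 20}, so |A + A| = 12.
Step 2: Doubling constant K = |A + A|/|A| = 12/5 = 12/5 ≈ 2.4000.
Step 3: Plünnecke-Ruzsa gives |3A| ≤ K³·|A| = (2.4000)³ · 5 ≈ 69.1200.
Step 4: Compute 3A = A + A + A directly by enumerating all triples (a,b,c) ∈ A³; |3A| = 19.
Step 5: Check 19 ≤ 69.1200? Yes ✓.

K = 12/5, Plünnecke-Ruzsa bound K³|A| ≈ 69.1200, |3A| = 19, inequality holds.


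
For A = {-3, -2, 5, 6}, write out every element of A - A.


A - A = {a - a' : a, a' ∈ A}.
Compute a - a' for each ordered pair (a, a'):
a = -3: -3--3=0, -3--2=-1, -3-5=-8, -3-6=-9
a = -2: -2--3=1, -2--2=0, -2-5=-7, -2-6=-8
a = 5: 5--3=8, 5--2=7, 5-5=0, 5-6=-1
a = 6: 6--3=9, 6--2=8, 6-5=1, 6-6=0
Collecting distinct values (and noting 0 appears from a-a):
A - A = {-9, -8, -7, -1, 0, 1, 7, 8, 9}
|A - A| = 9

A - A = {-9, -8, -7, -1, 0, 1, 7, 8, 9}


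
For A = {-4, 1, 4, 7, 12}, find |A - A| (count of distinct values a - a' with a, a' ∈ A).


A - A = {a - a' : a, a' ∈ A}; |A| = 5.
Bounds: 2|A|-1 ≤ |A - A| ≤ |A|² - |A| + 1, i.e. 9 ≤ |A - A| ≤ 21.
Note: 0 ∈ A - A always (from a - a). The set is symmetric: if d ∈ A - A then -d ∈ A - A.
Enumerate nonzero differences d = a - a' with a > a' (then include -d):
Positive differences: {3, 5, 6, 8, 11, 16}
Full difference set: {0} ∪ (positive diffs) ∪ (negative diffs).
|A - A| = 1 + 2·6 = 13 (matches direct enumeration: 13).

|A - A| = 13


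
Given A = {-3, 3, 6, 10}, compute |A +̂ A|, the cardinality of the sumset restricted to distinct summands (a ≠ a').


Restricted sumset: A +̂ A = {a + a' : a ∈ A, a' ∈ A, a ≠ a'}.
Equivalently, take A + A and drop any sum 2a that is achievable ONLY as a + a for a ∈ A (i.e. sums representable only with equal summands).
Enumerate pairs (a, a') with a < a' (symmetric, so each unordered pair gives one sum; this covers all a ≠ a'):
  -3 + 3 = 0
  -3 + 6 = 3
  -3 + 10 = 7
  3 + 6 = 9
  3 + 10 = 13
  6 + 10 = 16
Collected distinct sums: {0, 3, 7, 9, 13, 16}
|A +̂ A| = 6
(Reference bound: |A +̂ A| ≥ 2|A| - 3 for |A| ≥ 2, with |A| = 4 giving ≥ 5.)

|A +̂ A| = 6


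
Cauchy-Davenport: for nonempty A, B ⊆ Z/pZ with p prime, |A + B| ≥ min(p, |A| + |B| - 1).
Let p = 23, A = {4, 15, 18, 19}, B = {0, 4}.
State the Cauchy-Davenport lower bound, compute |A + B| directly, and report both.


Cauchy-Davenport: |A + B| ≥ min(p, |A| + |B| - 1) for A, B nonempty in Z/pZ.
|A| = 4, |B| = 2, p = 23.
CD lower bound = min(23, 4 + 2 - 1) = min(23, 5) = 5.
Compute A + B mod 23 directly:
a = 4: 4+0=4, 4+4=8
a = 15: 15+0=15, 15+4=19
a = 18: 18+0=18, 18+4=22
a = 19: 19+0=19, 19+4=0
A + B = {0, 4, 8, 15, 18, 19, 22}, so |A + B| = 7.
Verify: 7 ≥ 5? Yes ✓.

CD lower bound = 5, actual |A + B| = 7.


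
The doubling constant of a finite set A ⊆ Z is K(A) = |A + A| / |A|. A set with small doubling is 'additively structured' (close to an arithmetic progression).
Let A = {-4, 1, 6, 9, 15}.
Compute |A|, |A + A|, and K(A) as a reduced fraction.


|A| = 5.
Compute A + A by enumerating all 25 pairs.
A + A = {-8, -3, 2, 5, 7, 10, 11, 12, 15, 16, 18, 21, 24, 30}, so |A + A| = 14.
K = |A + A| / |A| = 14/5 (already in lowest terms) ≈ 2.8000.
Reference: AP of size 5 gives K = 9/5 ≈ 1.8000; a fully generic set of size 5 gives K ≈ 3.0000.

|A| = 5, |A + A| = 14, K = 14/5.


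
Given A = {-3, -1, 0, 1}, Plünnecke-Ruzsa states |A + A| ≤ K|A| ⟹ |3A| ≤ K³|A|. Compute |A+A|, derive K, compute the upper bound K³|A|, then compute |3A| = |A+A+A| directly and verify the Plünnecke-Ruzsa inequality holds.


|A| = 4.
Step 1: Compute A + A by enumerating all 16 pairs.
A + A = {-6, -4, -3, -2, -1, 0, 1, 2}, so |A + A| = 8.
Step 2: Doubling constant K = |A + A|/|A| = 8/4 = 8/4 ≈ 2.0000.
Step 3: Plünnecke-Ruzsa gives |3A| ≤ K³·|A| = (2.0000)³ · 4 ≈ 32.0000.
Step 4: Compute 3A = A + A + A directly by enumerating all triples (a,b,c) ∈ A³; |3A| = 12.
Step 5: Check 12 ≤ 32.0000? Yes ✓.

K = 8/4, Plünnecke-Ruzsa bound K³|A| ≈ 32.0000, |3A| = 12, inequality holds.


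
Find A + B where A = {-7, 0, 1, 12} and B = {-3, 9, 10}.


A + B = {a + b : a ∈ A, b ∈ B}.
Enumerate all |A|·|B| = 4·3 = 12 pairs (a, b) and collect distinct sums.
a = -7: -7+-3=-10, -7+9=2, -7+10=3
a = 0: 0+-3=-3, 0+9=9, 0+10=10
a = 1: 1+-3=-2, 1+9=10, 1+10=11
a = 12: 12+-3=9, 12+9=21, 12+10=22
Collecting distinct sums: A + B = {-10, -3, -2, 2, 3, 9, 10, 11, 21, 22}
|A + B| = 10

A + B = {-10, -3, -2, 2, 3, 9, 10, 11, 21, 22}


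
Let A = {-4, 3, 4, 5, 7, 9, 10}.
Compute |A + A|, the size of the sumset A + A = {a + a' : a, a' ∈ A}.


A + A = {a + a' : a, a' ∈ A}; |A| = 7.
General bounds: 2|A| - 1 ≤ |A + A| ≤ |A|(|A|+1)/2, i.e. 13 ≤ |A + A| ≤ 28.
Lower bound 2|A|-1 is attained iff A is an arithmetic progression.
Enumerate sums a + a' for a ≤ a' (symmetric, so this suffices):
a = -4: -4+-4=-8, -4+3=-1, -4+4=0, -4+5=1, -4+7=3, -4+9=5, -4+10=6
a = 3: 3+3=6, 3+4=7, 3+5=8, 3+7=10, 3+9=12, 3+10=13
a = 4: 4+4=8, 4+5=9, 4+7=11, 4+9=13, 4+10=14
a = 5: 5+5=10, 5+7=12, 5+9=14, 5+10=15
a = 7: 7+7=14, 7+9=16, 7+10=17
a = 9: 9+9=18, 9+10=19
a = 10: 10+10=20
Distinct sums: {-8, -1, 0, 1, 3, 5, 6, 7, 8, 9, 10, 11, 12, 13, 14, 15, 16, 17, 18, 19, 20}
|A + A| = 21

|A + A| = 21


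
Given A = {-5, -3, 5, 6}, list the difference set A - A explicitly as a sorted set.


A - A = {a - a' : a, a' ∈ A}.
Compute a - a' for each ordered pair (a, a'):
a = -5: -5--5=0, -5--3=-2, -5-5=-10, -5-6=-11
a = -3: -3--5=2, -3--3=0, -3-5=-8, -3-6=-9
a = 5: 5--5=10, 5--3=8, 5-5=0, 5-6=-1
a = 6: 6--5=11, 6--3=9, 6-5=1, 6-6=0
Collecting distinct values (and noting 0 appears from a-a):
A - A = {-11, -10, -9, -8, -2, -1, 0, 1, 2, 8, 9, 10, 11}
|A - A| = 13

A - A = {-11, -10, -9, -8, -2, -1, 0, 1, 2, 8, 9, 10, 11}


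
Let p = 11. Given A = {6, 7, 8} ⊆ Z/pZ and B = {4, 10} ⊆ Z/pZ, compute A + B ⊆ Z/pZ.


Work in Z/11Z: reduce every sum a + b modulo 11.
Enumerate all 6 pairs:
a = 6: 6+4=10, 6+10=5
a = 7: 7+4=0, 7+10=6
a = 8: 8+4=1, 8+10=7
Distinct residues collected: {0, 1, 5, 6, 7, 10}
|A + B| = 6 (out of 11 total residues).

A + B = {0, 1, 5, 6, 7, 10}


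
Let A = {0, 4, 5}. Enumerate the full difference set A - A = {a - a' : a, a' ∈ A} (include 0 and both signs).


A - A = {a - a' : a, a' ∈ A}.
Compute a - a' for each ordered pair (a, a'):
a = 0: 0-0=0, 0-4=-4, 0-5=-5
a = 4: 4-0=4, 4-4=0, 4-5=-1
a = 5: 5-0=5, 5-4=1, 5-5=0
Collecting distinct values (and noting 0 appears from a-a):
A - A = {-5, -4, -1, 0, 1, 4, 5}
|A - A| = 7

A - A = {-5, -4, -1, 0, 1, 4, 5}


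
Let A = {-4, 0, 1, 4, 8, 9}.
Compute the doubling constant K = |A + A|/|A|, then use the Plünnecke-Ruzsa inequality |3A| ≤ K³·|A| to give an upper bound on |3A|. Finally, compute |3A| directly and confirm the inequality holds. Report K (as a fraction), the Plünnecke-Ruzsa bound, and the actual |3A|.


|A| = 6.
Step 1: Compute A + A by enumerating all 36 pairs.
A + A = {-8, -4, -3, 0, 1, 2, 4, 5, 8, 9, 10, 12, 13, 16, 17, 18}, so |A + A| = 16.
Step 2: Doubling constant K = |A + A|/|A| = 16/6 = 16/6 ≈ 2.6667.
Step 3: Plünnecke-Ruzsa gives |3A| ≤ K³·|A| = (2.6667)³ · 6 ≈ 113.7778.
Step 4: Compute 3A = A + A + A directly by enumerating all triples (a,b,c) ∈ A³; |3A| = 31.
Step 5: Check 31 ≤ 113.7778? Yes ✓.

K = 16/6, Plünnecke-Ruzsa bound K³|A| ≈ 113.7778, |3A| = 31, inequality holds.


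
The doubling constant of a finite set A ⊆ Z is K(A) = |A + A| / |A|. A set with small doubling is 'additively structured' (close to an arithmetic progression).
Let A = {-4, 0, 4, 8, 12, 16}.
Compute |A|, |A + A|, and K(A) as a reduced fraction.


|A| = 6.
Compute A + A by enumerating all 36 pairs.
A + A = {-8, -4, 0, 4, 8, 12, 16, 20, 24, 28, 32}, so |A + A| = 11.
K = |A + A| / |A| = 11/6 (already in lowest terms) ≈ 1.8333.
Reference: AP of size 6 gives K = 11/6 ≈ 1.8333; a fully generic set of size 6 gives K ≈ 3.5000.

|A| = 6, |A + A| = 11, K = 11/6.


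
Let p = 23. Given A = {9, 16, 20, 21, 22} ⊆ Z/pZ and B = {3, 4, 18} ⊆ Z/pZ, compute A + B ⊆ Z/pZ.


Work in Z/23Z: reduce every sum a + b modulo 23.
Enumerate all 15 pairs:
a = 9: 9+3=12, 9+4=13, 9+18=4
a = 16: 16+3=19, 16+4=20, 16+18=11
a = 20: 20+3=0, 20+4=1, 20+18=15
a = 21: 21+3=1, 21+4=2, 21+18=16
a = 22: 22+3=2, 22+4=3, 22+18=17
Distinct residues collected: {0, 1, 2, 3, 4, 11, 12, 13, 15, 16, 17, 19, 20}
|A + B| = 13 (out of 23 total residues).

A + B = {0, 1, 2, 3, 4, 11, 12, 13, 15, 16, 17, 19, 20}


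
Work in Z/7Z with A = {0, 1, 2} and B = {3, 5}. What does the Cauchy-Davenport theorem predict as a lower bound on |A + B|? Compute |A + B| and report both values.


Cauchy-Davenport: |A + B| ≥ min(p, |A| + |B| - 1) for A, B nonempty in Z/pZ.
|A| = 3, |B| = 2, p = 7.
CD lower bound = min(7, 3 + 2 - 1) = min(7, 4) = 4.
Compute A + B mod 7 directly:
a = 0: 0+3=3, 0+5=5
a = 1: 1+3=4, 1+5=6
a = 2: 2+3=5, 2+5=0
A + B = {0, 3, 4, 5, 6}, so |A + B| = 5.
Verify: 5 ≥ 4? Yes ✓.

CD lower bound = 4, actual |A + B| = 5.


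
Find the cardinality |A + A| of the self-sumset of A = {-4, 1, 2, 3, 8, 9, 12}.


A + A = {a + a' : a, a' ∈ A}; |A| = 7.
General bounds: 2|A| - 1 ≤ |A + A| ≤ |A|(|A|+1)/2, i.e. 13 ≤ |A + A| ≤ 28.
Lower bound 2|A|-1 is attained iff A is an arithmetic progression.
Enumerate sums a + a' for a ≤ a' (symmetric, so this suffices):
a = -4: -4+-4=-8, -4+1=-3, -4+2=-2, -4+3=-1, -4+8=4, -4+9=5, -4+12=8
a = 1: 1+1=2, 1+2=3, 1+3=4, 1+8=9, 1+9=10, 1+12=13
a = 2: 2+2=4, 2+3=5, 2+8=10, 2+9=11, 2+12=14
a = 3: 3+3=6, 3+8=11, 3+9=12, 3+12=15
a = 8: 8+8=16, 8+9=17, 8+12=20
a = 9: 9+9=18, 9+12=21
a = 12: 12+12=24
Distinct sums: {-8, -3, -2, -1, 2, 3, 4, 5, 6, 8, 9, 10, 11, 12, 13, 14, 15, 16, 17, 18, 20, 21, 24}
|A + A| = 23

|A + A| = 23


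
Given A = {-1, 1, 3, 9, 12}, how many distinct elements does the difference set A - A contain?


A - A = {a - a' : a, a' ∈ A}; |A| = 5.
Bounds: 2|A|-1 ≤ |A - A| ≤ |A|² - |A| + 1, i.e. 9 ≤ |A - A| ≤ 21.
Note: 0 ∈ A - A always (from a - a). The set is symmetric: if d ∈ A - A then -d ∈ A - A.
Enumerate nonzero differences d = a - a' with a > a' (then include -d):
Positive differences: {2, 3, 4, 6, 8, 9, 10, 11, 13}
Full difference set: {0} ∪ (positive diffs) ∪ (negative diffs).
|A - A| = 1 + 2·9 = 19 (matches direct enumeration: 19).

|A - A| = 19


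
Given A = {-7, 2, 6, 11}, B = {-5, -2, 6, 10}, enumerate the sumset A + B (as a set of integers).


A + B = {a + b : a ∈ A, b ∈ B}.
Enumerate all |A|·|B| = 4·4 = 16 pairs (a, b) and collect distinct sums.
a = -7: -7+-5=-12, -7+-2=-9, -7+6=-1, -7+10=3
a = 2: 2+-5=-3, 2+-2=0, 2+6=8, 2+10=12
a = 6: 6+-5=1, 6+-2=4, 6+6=12, 6+10=16
a = 11: 11+-5=6, 11+-2=9, 11+6=17, 11+10=21
Collecting distinct sums: A + B = {-12, -9, -3, -1, 0, 1, 3, 4, 6, 8, 9, 12, 16, 17, 21}
|A + B| = 15

A + B = {-12, -9, -3, -1, 0, 1, 3, 4, 6, 8, 9, 12, 16, 17, 21}


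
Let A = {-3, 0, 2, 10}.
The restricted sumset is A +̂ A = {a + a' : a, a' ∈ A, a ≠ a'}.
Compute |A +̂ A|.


Restricted sumset: A +̂ A = {a + a' : a ∈ A, a' ∈ A, a ≠ a'}.
Equivalently, take A + A and drop any sum 2a that is achievable ONLY as a + a for a ∈ A (i.e. sums representable only with equal summands).
Enumerate pairs (a, a') with a < a' (symmetric, so each unordered pair gives one sum; this covers all a ≠ a'):
  -3 + 0 = -3
  -3 + 2 = -1
  -3 + 10 = 7
  0 + 2 = 2
  0 + 10 = 10
  2 + 10 = 12
Collected distinct sums: {-3, -1, 2, 7, 10, 12}
|A +̂ A| = 6
(Reference bound: |A +̂ A| ≥ 2|A| - 3 for |A| ≥ 2, with |A| = 4 giving ≥ 5.)

|A +̂ A| = 6


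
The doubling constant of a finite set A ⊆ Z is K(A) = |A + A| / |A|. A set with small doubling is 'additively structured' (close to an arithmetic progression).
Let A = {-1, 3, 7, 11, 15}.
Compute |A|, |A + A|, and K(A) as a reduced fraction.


|A| = 5.
Compute A + A by enumerating all 25 pairs.
A + A = {-2, 2, 6, 10, 14, 18, 22, 26, 30}, so |A + A| = 9.
K = |A + A| / |A| = 9/5 (already in lowest terms) ≈ 1.8000.
Reference: AP of size 5 gives K = 9/5 ≈ 1.8000; a fully generic set of size 5 gives K ≈ 3.0000.

|A| = 5, |A + A| = 9, K = 9/5.


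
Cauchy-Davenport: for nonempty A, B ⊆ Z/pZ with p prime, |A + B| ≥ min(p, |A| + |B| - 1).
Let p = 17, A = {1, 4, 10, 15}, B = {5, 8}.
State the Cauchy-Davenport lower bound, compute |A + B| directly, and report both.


Cauchy-Davenport: |A + B| ≥ min(p, |A| + |B| - 1) for A, B nonempty in Z/pZ.
|A| = 4, |B| = 2, p = 17.
CD lower bound = min(17, 4 + 2 - 1) = min(17, 5) = 5.
Compute A + B mod 17 directly:
a = 1: 1+5=6, 1+8=9
a = 4: 4+5=9, 4+8=12
a = 10: 10+5=15, 10+8=1
a = 15: 15+5=3, 15+8=6
A + B = {1, 3, 6, 9, 12, 15}, so |A + B| = 6.
Verify: 6 ≥ 5? Yes ✓.

CD lower bound = 5, actual |A + B| = 6.


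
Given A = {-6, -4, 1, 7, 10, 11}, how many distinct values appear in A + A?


A + A = {a + a' : a, a' ∈ A}; |A| = 6.
General bounds: 2|A| - 1 ≤ |A + A| ≤ |A|(|A|+1)/2, i.e. 11 ≤ |A + A| ≤ 21.
Lower bound 2|A|-1 is attained iff A is an arithmetic progression.
Enumerate sums a + a' for a ≤ a' (symmetric, so this suffices):
a = -6: -6+-6=-12, -6+-4=-10, -6+1=-5, -6+7=1, -6+10=4, -6+11=5
a = -4: -4+-4=-8, -4+1=-3, -4+7=3, -4+10=6, -4+11=7
a = 1: 1+1=2, 1+7=8, 1+10=11, 1+11=12
a = 7: 7+7=14, 7+10=17, 7+11=18
a = 10: 10+10=20, 10+11=21
a = 11: 11+11=22
Distinct sums: {-12, -10, -8, -5, -3, 1, 2, 3, 4, 5, 6, 7, 8, 11, 12, 14, 17, 18, 20, 21, 22}
|A + A| = 21

|A + A| = 21


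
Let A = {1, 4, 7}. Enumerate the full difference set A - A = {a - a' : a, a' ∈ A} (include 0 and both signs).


A - A = {a - a' : a, a' ∈ A}.
Compute a - a' for each ordered pair (a, a'):
a = 1: 1-1=0, 1-4=-3, 1-7=-6
a = 4: 4-1=3, 4-4=0, 4-7=-3
a = 7: 7-1=6, 7-4=3, 7-7=0
Collecting distinct values (and noting 0 appears from a-a):
A - A = {-6, -3, 0, 3, 6}
|A - A| = 5

A - A = {-6, -3, 0, 3, 6}


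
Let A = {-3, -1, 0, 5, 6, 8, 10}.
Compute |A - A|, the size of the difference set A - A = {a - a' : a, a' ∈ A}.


A - A = {a - a' : a, a' ∈ A}; |A| = 7.
Bounds: 2|A|-1 ≤ |A - A| ≤ |A|² - |A| + 1, i.e. 13 ≤ |A - A| ≤ 43.
Note: 0 ∈ A - A always (from a - a). The set is symmetric: if d ∈ A - A then -d ∈ A - A.
Enumerate nonzero differences d = a - a' with a > a' (then include -d):
Positive differences: {1, 2, 3, 4, 5, 6, 7, 8, 9, 10, 11, 13}
Full difference set: {0} ∪ (positive diffs) ∪ (negative diffs).
|A - A| = 1 + 2·12 = 25 (matches direct enumeration: 25).

|A - A| = 25


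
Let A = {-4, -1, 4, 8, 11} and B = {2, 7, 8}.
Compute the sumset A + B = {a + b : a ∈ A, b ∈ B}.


A + B = {a + b : a ∈ A, b ∈ B}.
Enumerate all |A|·|B| = 5·3 = 15 pairs (a, b) and collect distinct sums.
a = -4: -4+2=-2, -4+7=3, -4+8=4
a = -1: -1+2=1, -1+7=6, -1+8=7
a = 4: 4+2=6, 4+7=11, 4+8=12
a = 8: 8+2=10, 8+7=15, 8+8=16
a = 11: 11+2=13, 11+7=18, 11+8=19
Collecting distinct sums: A + B = {-2, 1, 3, 4, 6, 7, 10, 11, 12, 13, 15, 16, 18, 19}
|A + B| = 14

A + B = {-2, 1, 3, 4, 6, 7, 10, 11, 12, 13, 15, 16, 18, 19}


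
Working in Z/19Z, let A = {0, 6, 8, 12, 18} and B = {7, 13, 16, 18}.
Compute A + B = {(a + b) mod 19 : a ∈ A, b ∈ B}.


Work in Z/19Z: reduce every sum a + b modulo 19.
Enumerate all 20 pairs:
a = 0: 0+7=7, 0+13=13, 0+16=16, 0+18=18
a = 6: 6+7=13, 6+13=0, 6+16=3, 6+18=5
a = 8: 8+7=15, 8+13=2, 8+16=5, 8+18=7
a = 12: 12+7=0, 12+13=6, 12+16=9, 12+18=11
a = 18: 18+7=6, 18+13=12, 18+16=15, 18+18=17
Distinct residues collected: {0, 2, 3, 5, 6, 7, 9, 11, 12, 13, 15, 16, 17, 18}
|A + B| = 14 (out of 19 total residues).

A + B = {0, 2, 3, 5, 6, 7, 9, 11, 12, 13, 15, 16, 17, 18}


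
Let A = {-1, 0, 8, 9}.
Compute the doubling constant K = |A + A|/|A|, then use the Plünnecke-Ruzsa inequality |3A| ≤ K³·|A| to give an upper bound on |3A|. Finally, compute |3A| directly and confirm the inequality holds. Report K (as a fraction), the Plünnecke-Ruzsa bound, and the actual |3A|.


|A| = 4.
Step 1: Compute A + A by enumerating all 16 pairs.
A + A = {-2, -1, 0, 7, 8, 9, 16, 17, 18}, so |A + A| = 9.
Step 2: Doubling constant K = |A + A|/|A| = 9/4 = 9/4 ≈ 2.2500.
Step 3: Plünnecke-Ruzsa gives |3A| ≤ K³·|A| = (2.2500)³ · 4 ≈ 45.5625.
Step 4: Compute 3A = A + A + A directly by enumerating all triples (a,b,c) ∈ A³; |3A| = 16.
Step 5: Check 16 ≤ 45.5625? Yes ✓.

K = 9/4, Plünnecke-Ruzsa bound K³|A| ≈ 45.5625, |3A| = 16, inequality holds.


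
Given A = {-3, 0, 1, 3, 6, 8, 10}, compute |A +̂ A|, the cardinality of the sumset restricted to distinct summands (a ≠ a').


Restricted sumset: A +̂ A = {a + a' : a ∈ A, a' ∈ A, a ≠ a'}.
Equivalently, take A + A and drop any sum 2a that is achievable ONLY as a + a for a ∈ A (i.e. sums representable only with equal summands).
Enumerate pairs (a, a') with a < a' (symmetric, so each unordered pair gives one sum; this covers all a ≠ a'):
  -3 + 0 = -3
  -3 + 1 = -2
  -3 + 3 = 0
  -3 + 6 = 3
  -3 + 8 = 5
  -3 + 10 = 7
  0 + 1 = 1
  0 + 3 = 3
  0 + 6 = 6
  0 + 8 = 8
  0 + 10 = 10
  1 + 3 = 4
  1 + 6 = 7
  1 + 8 = 9
  1 + 10 = 11
  3 + 6 = 9
  3 + 8 = 11
  3 + 10 = 13
  6 + 8 = 14
  6 + 10 = 16
  8 + 10 = 18
Collected distinct sums: {-3, -2, 0, 1, 3, 4, 5, 6, 7, 8, 9, 10, 11, 13, 14, 16, 18}
|A +̂ A| = 17
(Reference bound: |A +̂ A| ≥ 2|A| - 3 for |A| ≥ 2, with |A| = 7 giving ≥ 11.)

|A +̂ A| = 17


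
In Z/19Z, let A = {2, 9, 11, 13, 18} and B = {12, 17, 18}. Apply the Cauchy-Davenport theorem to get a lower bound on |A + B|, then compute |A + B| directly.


Cauchy-Davenport: |A + B| ≥ min(p, |A| + |B| - 1) for A, B nonempty in Z/pZ.
|A| = 5, |B| = 3, p = 19.
CD lower bound = min(19, 5 + 3 - 1) = min(19, 7) = 7.
Compute A + B mod 19 directly:
a = 2: 2+12=14, 2+17=0, 2+18=1
a = 9: 9+12=2, 9+17=7, 9+18=8
a = 11: 11+12=4, 11+17=9, 11+18=10
a = 13: 13+12=6, 13+17=11, 13+18=12
a = 18: 18+12=11, 18+17=16, 18+18=17
A + B = {0, 1, 2, 4, 6, 7, 8, 9, 10, 11, 12, 14, 16, 17}, so |A + B| = 14.
Verify: 14 ≥ 7? Yes ✓.

CD lower bound = 7, actual |A + B| = 14.


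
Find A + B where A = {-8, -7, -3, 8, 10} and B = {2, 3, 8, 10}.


A + B = {a + b : a ∈ A, b ∈ B}.
Enumerate all |A|·|B| = 5·4 = 20 pairs (a, b) and collect distinct sums.
a = -8: -8+2=-6, -8+3=-5, -8+8=0, -8+10=2
a = -7: -7+2=-5, -7+3=-4, -7+8=1, -7+10=3
a = -3: -3+2=-1, -3+3=0, -3+8=5, -3+10=7
a = 8: 8+2=10, 8+3=11, 8+8=16, 8+10=18
a = 10: 10+2=12, 10+3=13, 10+8=18, 10+10=20
Collecting distinct sums: A + B = {-6, -5, -4, -1, 0, 1, 2, 3, 5, 7, 10, 11, 12, 13, 16, 18, 20}
|A + B| = 17

A + B = {-6, -5, -4, -1, 0, 1, 2, 3, 5, 7, 10, 11, 12, 13, 16, 18, 20}


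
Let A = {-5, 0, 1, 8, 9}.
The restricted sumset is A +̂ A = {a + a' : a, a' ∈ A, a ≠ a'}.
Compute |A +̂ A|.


Restricted sumset: A +̂ A = {a + a' : a ∈ A, a' ∈ A, a ≠ a'}.
Equivalently, take A + A and drop any sum 2a that is achievable ONLY as a + a for a ∈ A (i.e. sums representable only with equal summands).
Enumerate pairs (a, a') with a < a' (symmetric, so each unordered pair gives one sum; this covers all a ≠ a'):
  -5 + 0 = -5
  -5 + 1 = -4
  -5 + 8 = 3
  -5 + 9 = 4
  0 + 1 = 1
  0 + 8 = 8
  0 + 9 = 9
  1 + 8 = 9
  1 + 9 = 10
  8 + 9 = 17
Collected distinct sums: {-5, -4, 1, 3, 4, 8, 9, 10, 17}
|A +̂ A| = 9
(Reference bound: |A +̂ A| ≥ 2|A| - 3 for |A| ≥ 2, with |A| = 5 giving ≥ 7.)

|A +̂ A| = 9


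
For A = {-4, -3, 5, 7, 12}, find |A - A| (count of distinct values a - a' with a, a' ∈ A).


A - A = {a - a' : a, a' ∈ A}; |A| = 5.
Bounds: 2|A|-1 ≤ |A - A| ≤ |A|² - |A| + 1, i.e. 9 ≤ |A - A| ≤ 21.
Note: 0 ∈ A - A always (from a - a). The set is symmetric: if d ∈ A - A then -d ∈ A - A.
Enumerate nonzero differences d = a - a' with a > a' (then include -d):
Positive differences: {1, 2, 5, 7, 8, 9, 10, 11, 15, 16}
Full difference set: {0} ∪ (positive diffs) ∪ (negative diffs).
|A - A| = 1 + 2·10 = 21 (matches direct enumeration: 21).

|A - A| = 21


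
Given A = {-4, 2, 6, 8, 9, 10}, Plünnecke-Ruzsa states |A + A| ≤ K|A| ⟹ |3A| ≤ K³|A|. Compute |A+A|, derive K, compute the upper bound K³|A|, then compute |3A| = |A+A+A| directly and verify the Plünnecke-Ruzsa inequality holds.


|A| = 6.
Step 1: Compute A + A by enumerating all 36 pairs.
A + A = {-8, -2, 2, 4, 5, 6, 8, 10, 11, 12, 14, 15, 16, 17, 18, 19, 20}, so |A + A| = 17.
Step 2: Doubling constant K = |A + A|/|A| = 17/6 = 17/6 ≈ 2.8333.
Step 3: Plünnecke-Ruzsa gives |3A| ≤ K³·|A| = (2.8333)³ · 6 ≈ 136.4722.
Step 4: Compute 3A = A + A + A directly by enumerating all triples (a,b,c) ∈ A³; |3A| = 31.
Step 5: Check 31 ≤ 136.4722? Yes ✓.

K = 17/6, Plünnecke-Ruzsa bound K³|A| ≈ 136.4722, |3A| = 31, inequality holds.
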